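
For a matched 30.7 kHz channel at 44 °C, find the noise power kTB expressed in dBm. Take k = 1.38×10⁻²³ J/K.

−128.7 dBm

T = 44 °C + 273.15 = 317.15 K
P_n = kTB = 1.38×10⁻²³ × 317.15 × 3.07×10⁴ = 1.34×10⁻¹⁶ W
In dBm: 10 log₁₀(1.34×10⁻¹⁶ / 10⁻³) = −128.7 dBm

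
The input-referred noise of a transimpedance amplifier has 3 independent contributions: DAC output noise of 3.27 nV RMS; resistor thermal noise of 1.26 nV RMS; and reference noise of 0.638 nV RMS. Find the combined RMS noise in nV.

3.56 nV

Uncorrelated sources add in power (mean-square): V_tot = √(ΣV_i²)
V_tot = √[(3.27×10⁻⁹)² + (1.26×10⁻⁹)² + (6.38×10⁻¹⁰)²] = 3.56×10⁻⁹ V = 3.56 nV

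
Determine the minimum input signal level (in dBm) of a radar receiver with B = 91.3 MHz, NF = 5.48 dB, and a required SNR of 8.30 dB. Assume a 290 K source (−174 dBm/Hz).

Sensitivity = −174 + 10 log₁₀(B) + NF + SNR_min
= −174 + 79.6 + 5.48 + 8.30
= −80.62 dBm → −80.6 dBm

−80.6 dBm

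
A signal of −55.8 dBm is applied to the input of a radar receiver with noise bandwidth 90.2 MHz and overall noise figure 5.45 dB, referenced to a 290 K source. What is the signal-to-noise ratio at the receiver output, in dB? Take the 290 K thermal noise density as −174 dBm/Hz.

33.2 dB

Noise floor: N = −174 + 10 log₁₀(B) + NF
10 log₁₀(9.02×10⁷) = 79.55 dB
N = −174 + 79.55 + 5.45 = −89.00 dBm
SNR = P_sig − N = −55.8 − (−89.00) = 33.20 dB → 33.2 dB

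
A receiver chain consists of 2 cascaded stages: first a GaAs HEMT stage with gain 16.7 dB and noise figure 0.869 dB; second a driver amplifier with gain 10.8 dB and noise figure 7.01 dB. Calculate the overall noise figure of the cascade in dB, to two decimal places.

Convert to linear (a loss of L dB is a gain of −L dB): F_i = 10^(NF_i/10), G_i = 10^(G_i,dB/10)
  Stage 1: F_1 = 10^(0.869/10) = 1.222, G_1 = 10^(16.7/10) = 46.77
  Stage 2: F_2 = 10^(7.01/10) = 5.023, G_2 = 10^(10.8/10) = 12.02
Friis cascade:
  F = 1.222 + (5.023 − 1)/46.77 = 1.308
NF = 10 log₁₀(1.308) = 1.16 dB

1.16 dB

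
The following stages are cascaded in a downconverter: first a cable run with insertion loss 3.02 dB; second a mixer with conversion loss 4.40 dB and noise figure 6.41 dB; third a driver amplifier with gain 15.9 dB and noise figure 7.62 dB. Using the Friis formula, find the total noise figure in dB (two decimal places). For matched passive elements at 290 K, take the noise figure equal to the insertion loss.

15.46 dB

Convert to linear (a loss of L dB is a gain of −L dB): F_i = 10^(NF_i/10), G_i = 10^(G_i,dB/10)
  Stage 1: F_1 = 10^(3.02/10) = 2.004, G_1 = 10^(−3.02/10) = 0.4989
  Stage 2: F_2 = 10^(6.41/10) = 4.375, G_2 = 10^(−4.40/10) = 0.3631
  Stage 3: F_3 = 10^(7.62/10) = 5.781, G_3 = 10^(15.9/10) = 38.90
Friis cascade:
  F = 2.004 + (4.375 − 1)/0.4989 + (5.781 − 1)/0.1811 = 35.16
NF = 10 log₁₀(35.16) = 15.46 dB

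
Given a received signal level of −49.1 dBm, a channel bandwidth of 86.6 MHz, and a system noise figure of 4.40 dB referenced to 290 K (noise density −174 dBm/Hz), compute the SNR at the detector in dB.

41.1 dB

Noise floor: N = −174 + 10 log₁₀(B) + NF
10 log₁₀(8.66×10⁷) = 79.38 dB
N = −174 + 79.38 + 4.40 = −90.22 dBm
SNR = P_sig − N = −49.1 − (−90.22) = 41.12 dB → 41.1 dB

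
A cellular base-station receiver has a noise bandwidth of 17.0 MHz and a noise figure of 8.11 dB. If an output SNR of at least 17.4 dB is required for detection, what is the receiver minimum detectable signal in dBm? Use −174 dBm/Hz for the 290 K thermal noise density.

Sensitivity = −174 + 10 log₁₀(B) + NF + SNR_min
= −174 + 72.3 + 8.11 + 17.4
= −76.19 dBm → −76.2 dBm

−76.2 dBm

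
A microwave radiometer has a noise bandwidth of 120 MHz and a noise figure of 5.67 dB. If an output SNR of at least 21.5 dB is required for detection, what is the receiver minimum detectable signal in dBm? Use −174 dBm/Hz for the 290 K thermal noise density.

−66.0 dBm

Sensitivity = −174 + 10 log₁₀(B) + NF + SNR_min
= −174 + 80.79 + 5.67 + 21.5
= −66.04 dBm → −66.0 dBm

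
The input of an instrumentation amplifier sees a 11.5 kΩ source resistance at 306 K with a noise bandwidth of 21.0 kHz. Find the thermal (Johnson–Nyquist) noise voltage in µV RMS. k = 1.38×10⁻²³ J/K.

V_n = √(4kTRB)
4kTRB = 4 × 1.38×10⁻²³ × 306 × 1.15×10⁴ × 2.10×10⁴ = 4.08×10⁻¹² V²
V_n = √(4.08×10⁻¹²) = 2.02×10⁻⁶ V = 2.02 µV

2.02 µV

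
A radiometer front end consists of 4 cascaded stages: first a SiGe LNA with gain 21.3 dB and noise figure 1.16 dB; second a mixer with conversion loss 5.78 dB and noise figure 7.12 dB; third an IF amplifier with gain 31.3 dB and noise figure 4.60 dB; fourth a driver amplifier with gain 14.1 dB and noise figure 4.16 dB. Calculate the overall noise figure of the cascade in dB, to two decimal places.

Convert to linear (a loss of L dB is a gain of −L dB): F_i = 10^(NF_i/10), G_i = 10^(G_i,dB/10)
  Stage 1: F_1 = 10^(1.16/10) = 1.306, G_1 = 10^(21.3/10) = 134.9
  Stage 2: F_2 = 10^(7.12/10) = 5.152, G_2 = 10^(−5.78/10) = 0.2642
  Stage 3: F_3 = 10^(4.60/10) = 2.884, G_3 = 10^(31.3/10) = 1349
  Stage 4: F_4 = 10^(4.16/10) = 2.606, G_4 = 10^(14.1/10) = 25.70
Friis cascade:
  F = 1.306 + (5.152 − 1)/134.9 + (2.884 − 1)/35.65 + (2.606 − 1)/4.808×10⁴ = 1.390
NF = 10 log₁₀(1.390) = 1.43 dB

1.43 dB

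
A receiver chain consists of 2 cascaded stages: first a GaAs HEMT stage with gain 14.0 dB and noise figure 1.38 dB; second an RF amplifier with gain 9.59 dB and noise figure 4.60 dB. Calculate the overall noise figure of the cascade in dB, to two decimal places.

Convert to linear (a loss of L dB is a gain of −L dB): F_i = 10^(NF_i/10), G_i = 10^(G_i,dB/10)
  Stage 1: F_1 = 10^(1.38/10) = 1.374, G_1 = 10^(14.0/10) = 25.12
  Stage 2: F_2 = 10^(4.60/10) = 2.884, G_2 = 10^(9.59/10) = 9.099
Friis cascade:
  F = 1.374 + (2.884 − 1)/25.12 = 1.449
NF = 10 log₁₀(1.449) = 1.61 dB

1.61 dB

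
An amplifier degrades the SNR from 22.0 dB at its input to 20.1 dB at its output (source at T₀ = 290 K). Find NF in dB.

NF (dB) = SNR_in(dB) − SNR_out(dB) when the source is at T₀
NF = 22.0 − 20.1 = 1.9 dB

1.9 dB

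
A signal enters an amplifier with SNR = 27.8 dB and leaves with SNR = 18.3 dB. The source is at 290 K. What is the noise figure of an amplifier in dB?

NF (dB) = SNR_in(dB) − SNR_out(dB) when the source is at T₀
NF = 27.8 − 18.3 = 9.5 dB

9.5 dB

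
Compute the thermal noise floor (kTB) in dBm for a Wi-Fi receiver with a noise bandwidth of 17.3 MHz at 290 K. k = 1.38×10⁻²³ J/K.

−101.6 dBm

P_n = kTB = 1.38×10⁻²³ × 290 × 1.73×10⁷ = 6.92×10⁻¹⁴ W
In dBm: 10 log₁₀(6.92×10⁻¹⁴ / 10⁻³) = −101.6 dBm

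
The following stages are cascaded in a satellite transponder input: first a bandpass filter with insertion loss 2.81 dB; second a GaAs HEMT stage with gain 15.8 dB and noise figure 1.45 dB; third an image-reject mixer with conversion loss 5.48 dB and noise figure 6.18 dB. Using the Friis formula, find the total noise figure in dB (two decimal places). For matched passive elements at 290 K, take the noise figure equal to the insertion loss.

4.51 dB

Convert to linear (a loss of L dB is a gain of −L dB): F_i = 10^(NF_i/10), G_i = 10^(G_i,dB/10)
  Stage 1: F_1 = 10^(2.81/10) = 1.910, G_1 = 10^(−2.81/10) = 0.5236
  Stage 2: F_2 = 10^(1.45/10) = 1.396, G_2 = 10^(15.8/10) = 38.02
  Stage 3: F_3 = 10^(6.18/10) = 4.150, G_3 = 10^(−5.48/10) = 0.2831
Friis cascade:
  F = 1.910 + (1.396 − 1)/0.5236 + (4.150 − 1)/19.91 = 2.825
NF = 10 log₁₀(2.825) = 4.51 dB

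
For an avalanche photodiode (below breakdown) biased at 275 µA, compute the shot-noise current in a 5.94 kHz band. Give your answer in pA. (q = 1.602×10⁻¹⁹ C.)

723 pA

I_n = √(2qI·B)
2qI·B = 2 × 1.602×10⁻¹⁹ × 2.75×10⁻⁴ × 5.94×10³ = 5.23×10⁻¹⁹ A²
I_n = √(5.23×10⁻¹⁹) = 7.23×10⁻¹⁰ A = 723 pA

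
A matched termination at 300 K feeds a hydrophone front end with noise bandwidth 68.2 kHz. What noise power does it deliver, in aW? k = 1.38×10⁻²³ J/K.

P_n = kTB = 1.38×10⁻²³ × 300 × 6.82×10⁴ = 2.82×10⁻¹⁶ W = 282 aW

282 aW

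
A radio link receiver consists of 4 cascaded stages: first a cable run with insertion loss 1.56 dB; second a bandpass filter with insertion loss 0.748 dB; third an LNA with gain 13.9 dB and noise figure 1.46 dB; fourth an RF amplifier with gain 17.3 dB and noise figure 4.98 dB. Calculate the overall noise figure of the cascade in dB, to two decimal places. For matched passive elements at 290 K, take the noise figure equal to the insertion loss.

4.03 dB

Convert to linear (a loss of L dB is a gain of −L dB): F_i = 10^(NF_i/10), G_i = 10^(G_i,dB/10)
  Stage 1: F_1 = 10^(1.56/10) = 1.432, G_1 = 10^(−1.56/10) = 0.6982
  Stage 2: F_2 = 10^(0.748/10) = 1.188, G_2 = 10^(−0.748/10) = 0.8418
  Stage 3: F_3 = 10^(1.46/10) = 1.400, G_3 = 10^(13.9/10) = 24.55
  Stage 4: F_4 = 10^(4.98/10) = 3.148, G_4 = 10^(17.3/10) = 53.70
Friis cascade:
  F = 1.432 + (1.188 − 1)/0.6982 + (1.400 − 1)/0.5878 + (3.148 − 1)/14.43 = 2.530
NF = 10 log₁₀(2.530) = 4.03 dB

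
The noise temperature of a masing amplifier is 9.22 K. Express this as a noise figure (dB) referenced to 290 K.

F = 1 + T_e/T₀ = 1 + 9.22/290 = 1.03179
NF = 10 log₁₀(1.03179) = 0.136 dB

0.136 dB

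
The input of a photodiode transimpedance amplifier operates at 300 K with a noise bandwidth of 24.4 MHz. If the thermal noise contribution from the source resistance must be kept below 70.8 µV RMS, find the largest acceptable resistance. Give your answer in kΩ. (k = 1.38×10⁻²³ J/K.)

12.4 kΩ

Johnson–Nyquist: V_n = √(4kTRB) ⇒ R = V_n² / (4kTB)
4kTB = 4 × 1.38×10⁻²³ × 300 × 2.44×10⁷ = 4.04×10⁻¹³
R = (7.08×10⁻⁵)² / 4.04×10⁻¹³ = 1.24×10⁴ Ω = 12.4 kΩ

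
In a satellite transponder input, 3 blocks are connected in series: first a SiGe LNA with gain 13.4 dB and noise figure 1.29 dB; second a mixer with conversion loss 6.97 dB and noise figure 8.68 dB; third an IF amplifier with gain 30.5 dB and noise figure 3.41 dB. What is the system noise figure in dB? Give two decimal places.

Convert to linear (a loss of L dB is a gain of −L dB): F_i = 10^(NF_i/10), G_i = 10^(G_i,dB/10)
  Stage 1: F_1 = 10^(1.29/10) = 1.346, G_1 = 10^(13.4/10) = 21.88
  Stage 2: F_2 = 10^(8.68/10) = 7.379, G_2 = 10^(−6.97/10) = 0.2009
  Stage 3: F_3 = 10^(3.41/10) = 2.193, G_3 = 10^(30.5/10) = 1122
Friis cascade:
  F = 1.346 + (7.379 − 1)/21.88 + (2.193 − 1)/4.395 = 1.909
NF = 10 log₁₀(1.909) = 2.81 dB

2.81 dB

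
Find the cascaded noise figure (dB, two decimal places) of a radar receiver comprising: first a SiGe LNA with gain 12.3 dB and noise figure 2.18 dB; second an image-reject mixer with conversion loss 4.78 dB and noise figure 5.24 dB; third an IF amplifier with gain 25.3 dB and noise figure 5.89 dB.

3.62 dB

Convert to linear (a loss of L dB is a gain of −L dB): F_i = 10^(NF_i/10), G_i = 10^(G_i,dB/10)
  Stage 1: F_1 = 10^(2.18/10) = 1.652, G_1 = 10^(12.3/10) = 16.98
  Stage 2: F_2 = 10^(5.24/10) = 3.342, G_2 = 10^(−4.78/10) = 0.3327
  Stage 3: F_3 = 10^(5.89/10) = 3.882, G_3 = 10^(25.3/10) = 338.8
Friis cascade:
  F = 1.652 + (3.342 − 1)/16.98 + (3.882 − 1)/5.649 = 2.300
NF = 10 log₁₀(2.300) = 3.62 dB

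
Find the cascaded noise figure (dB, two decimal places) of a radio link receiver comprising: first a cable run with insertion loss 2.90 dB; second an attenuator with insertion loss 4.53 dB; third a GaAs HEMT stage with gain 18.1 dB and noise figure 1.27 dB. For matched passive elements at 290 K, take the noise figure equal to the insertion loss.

Convert to linear (a loss of L dB is a gain of −L dB): F_i = 10^(NF_i/10), G_i = 10^(G_i,dB/10)
  Stage 1: F_1 = 10^(2.90/10) = 1.950, G_1 = 10^(−2.90/10) = 0.5129
  Stage 2: F_2 = 10^(4.53/10) = 2.838, G_2 = 10^(−4.53/10) = 0.3524
  Stage 3: F_3 = 10^(1.27/10) = 1.340, G_3 = 10^(18.1/10) = 64.57
Friis cascade:
  F = 1.950 + (2.838 − 1)/0.5129 + (1.340 − 1)/0.1807 = 7.413
NF = 10 log₁₀(7.413) = 8.70 dB

8.70 dB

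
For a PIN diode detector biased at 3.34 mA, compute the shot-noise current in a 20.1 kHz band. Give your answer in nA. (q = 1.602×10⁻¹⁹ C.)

I_n = √(2qI·B)
2qI·B = 2 × 1.602×10⁻¹⁹ × 3.34×10⁻³ × 2.01×10⁴ = 2.15×10⁻¹⁷ A²
I_n = √(2.15×10⁻¹⁷) = 4.64×10⁻⁹ A = 4.64 nA

4.64 nA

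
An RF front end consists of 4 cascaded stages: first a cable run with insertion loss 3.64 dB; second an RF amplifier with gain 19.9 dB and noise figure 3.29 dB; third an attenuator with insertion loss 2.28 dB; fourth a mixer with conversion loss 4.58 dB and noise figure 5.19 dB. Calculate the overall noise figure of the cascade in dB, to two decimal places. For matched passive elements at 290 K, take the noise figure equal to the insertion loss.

Convert to linear (a loss of L dB is a gain of −L dB): F_i = 10^(NF_i/10), G_i = 10^(G_i,dB/10)
  Stage 1: F_1 = 10^(3.64/10) = 2.312, G_1 = 10^(−3.64/10) = 0.4325
  Stage 2: F_2 = 10^(3.29/10) = 2.133, G_2 = 10^(19.9/10) = 97.72
  Stage 3: F_3 = 10^(2.28/10) = 1.690, G_3 = 10^(−2.28/10) = 0.5916
  Stage 4: F_4 = 10^(5.19/10) = 3.304, G_4 = 10^(−4.58/10) = 0.3483
Friis cascade:
  F = 2.312 + (2.133 − 1)/0.4325 + (1.690 − 1)/42.27 + (3.304 − 1)/25.00 = 5.040
NF = 10 log₁₀(5.040) = 7.02 dB

7.02 dB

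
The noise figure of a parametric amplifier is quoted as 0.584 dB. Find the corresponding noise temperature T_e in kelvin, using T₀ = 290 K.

41.7 K

F = 10^(0.584/10) = 1.14393
T_e = (F − 1)·T₀ = (1.14393 − 1) × 290 = 41.7 K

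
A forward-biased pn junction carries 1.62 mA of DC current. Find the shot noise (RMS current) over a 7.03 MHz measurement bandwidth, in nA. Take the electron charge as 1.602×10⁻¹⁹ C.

60.4 nA

I_n = √(2qI·B)
2qI·B = 2 × 1.602×10⁻¹⁹ × 1.62×10⁻³ × 7.03×10⁶ = 3.65×10⁻¹⁵ A²
I_n = √(3.65×10⁻¹⁵) = 6.04×10⁻⁸ A = 60.4 nA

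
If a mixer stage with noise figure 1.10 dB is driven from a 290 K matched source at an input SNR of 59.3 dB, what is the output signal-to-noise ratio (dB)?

By definition F = SNR_in/SNR_out, so in dB: SNR_out = SNR_in − NF
SNR_out = 59.3 − 1.10 = 58.20 dB

58.20 dB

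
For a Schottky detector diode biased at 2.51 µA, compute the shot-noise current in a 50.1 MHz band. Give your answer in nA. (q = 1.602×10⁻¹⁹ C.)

6.35 nA

I_n = √(2qI·B)
2qI·B = 2 × 1.602×10⁻¹⁹ × 2.51×10⁻⁶ × 5.01×10⁷ = 4.03×10⁻¹⁷ A²
I_n = √(4.03×10⁻¹⁷) = 6.35×10⁻⁹ A = 6.35 nA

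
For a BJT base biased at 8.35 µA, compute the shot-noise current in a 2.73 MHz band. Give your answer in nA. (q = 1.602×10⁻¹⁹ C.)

I_n = √(2qI·B)
2qI·B = 2 × 1.602×10⁻¹⁹ × 8.35×10⁻⁶ × 2.73×10⁶ = 7.30×10⁻¹⁸ A²
I_n = √(7.30×10⁻¹⁸) = 2.70×10⁻⁹ A = 2.70 nA

2.70 nA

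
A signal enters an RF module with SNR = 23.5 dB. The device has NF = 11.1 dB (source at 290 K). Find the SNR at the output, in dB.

By definition F = SNR_in/SNR_out, so in dB: SNR_out = SNR_in − NF
SNR_out = 23.5 − 11.1 = 12.4 dB

12.4 dB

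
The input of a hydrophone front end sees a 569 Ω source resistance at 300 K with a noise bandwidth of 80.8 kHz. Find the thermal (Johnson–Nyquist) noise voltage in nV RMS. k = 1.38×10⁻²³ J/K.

873 nV

V_n = √(4kTRB)
4kTRB = 4 × 1.38×10⁻²³ × 300 × 5.69×10² × 8.08×10⁴ = 7.61×10⁻¹³ V²
V_n = √(7.61×10⁻¹³) = 8.73×10⁻⁷ V = 873 nV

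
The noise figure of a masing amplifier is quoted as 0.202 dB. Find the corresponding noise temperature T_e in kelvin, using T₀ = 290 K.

F = 10^(0.202/10) = 1.04761
T_e = (F − 1)·T₀ = (1.04761 − 1) × 290 = 13.8 K

13.8 K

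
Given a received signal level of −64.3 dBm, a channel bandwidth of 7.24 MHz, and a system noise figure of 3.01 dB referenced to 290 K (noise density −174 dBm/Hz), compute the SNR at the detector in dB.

38.1 dB

Noise floor: N = −174 + 10 log₁₀(B) + NF
10 log₁₀(7.24×10⁶) = 68.6 dB
N = −174 + 68.6 + 3.01 = −102.39 dBm
SNR = P_sig − N = −64.3 − (−102.39) = 38.09 dB → 38.1 dB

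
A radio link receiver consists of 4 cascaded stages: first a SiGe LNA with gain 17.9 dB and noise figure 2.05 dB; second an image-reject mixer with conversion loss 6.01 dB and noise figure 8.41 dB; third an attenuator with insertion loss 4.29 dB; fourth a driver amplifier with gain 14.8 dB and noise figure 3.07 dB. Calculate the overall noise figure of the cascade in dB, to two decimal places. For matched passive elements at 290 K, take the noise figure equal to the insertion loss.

2.98 dB

Convert to linear (a loss of L dB is a gain of −L dB): F_i = 10^(NF_i/10), G_i = 10^(G_i,dB/10)
  Stage 1: F_1 = 10^(2.05/10) = 1.603, G_1 = 10^(17.9/10) = 61.66
  Stage 2: F_2 = 10^(8.41/10) = 6.934, G_2 = 10^(−6.01/10) = 0.2506
  Stage 3: F_3 = 10^(4.29/10) = 2.685, G_3 = 10^(−4.29/10) = 0.3724
  Stage 4: F_4 = 10^(3.07/10) = 2.028, G_4 = 10^(14.8/10) = 30.20
Friis cascade:
  F = 1.603 + (6.934 − 1)/61.66 + (2.685 − 1)/15.45 + (2.028 − 1)/5.754 = 1.987
NF = 10 log₁₀(1.987) = 2.98 dB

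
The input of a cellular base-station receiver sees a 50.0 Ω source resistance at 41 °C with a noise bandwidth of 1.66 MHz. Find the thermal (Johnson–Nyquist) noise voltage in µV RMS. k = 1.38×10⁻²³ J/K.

T = 41 °C + 273.15 = 314.15 K
V_n = √(4kTRB)
4kTRB = 4 × 1.38×10⁻²³ × 314.15 × 5.00×10¹ × 1.66×10⁶ = 1.44×10⁻¹² V²
V_n = √(1.44×10⁻¹²) = 1.20×10⁻⁶ V = 1.20 µV

1.20 µV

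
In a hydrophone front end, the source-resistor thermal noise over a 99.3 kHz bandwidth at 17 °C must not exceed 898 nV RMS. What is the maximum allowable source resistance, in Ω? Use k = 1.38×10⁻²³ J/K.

T = 17 °C + 273.15 = 290.15 K
Johnson–Nyquist: V_n = √(4kTRB) ⇒ R = V_n² / (4kTB)
4kTB = 4 × 1.38×10⁻²³ × 290.15 × 9.93×10⁴ = 1.59×10⁻¹⁵
R = (8.98×10⁻⁷)² / 1.59×10⁻¹⁵ = 5.07×10² Ω = 507 Ω

507 Ω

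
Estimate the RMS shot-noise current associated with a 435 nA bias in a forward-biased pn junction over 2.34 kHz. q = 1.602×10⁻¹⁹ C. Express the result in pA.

18.1 pA

I_n = √(2qI·B)
2qI·B = 2 × 1.602×10⁻¹⁹ × 4.35×10⁻⁷ × 2.34×10³ = 3.26×10⁻²² A²
I_n = √(3.26×10⁻²²) = 1.81×10⁻¹¹ A = 18.1 pA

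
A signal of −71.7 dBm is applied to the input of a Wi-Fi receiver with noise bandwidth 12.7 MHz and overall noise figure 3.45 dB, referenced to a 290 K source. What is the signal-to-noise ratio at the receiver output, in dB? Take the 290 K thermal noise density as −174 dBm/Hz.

Noise floor: N = −174 + 10 log₁₀(B) + NF
10 log₁₀(1.27×10⁷) = 71.04 dB
N = −174 + 71.04 + 3.45 = −99.51 dBm
SNR = P_sig − N = −71.7 − (−99.51) = 27.81 dB → 27.8 dB

27.8 dB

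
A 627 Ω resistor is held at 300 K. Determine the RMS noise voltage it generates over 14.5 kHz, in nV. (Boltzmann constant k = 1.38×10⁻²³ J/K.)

388 nV

V_n = √(4kTRB)
4kTRB = 4 × 1.38×10⁻²³ × 300 × 6.27×10² × 1.45×10⁴ = 1.51×10⁻¹³ V²
V_n = √(1.51×10⁻¹³) = 3.88×10⁻⁷ V = 388 nV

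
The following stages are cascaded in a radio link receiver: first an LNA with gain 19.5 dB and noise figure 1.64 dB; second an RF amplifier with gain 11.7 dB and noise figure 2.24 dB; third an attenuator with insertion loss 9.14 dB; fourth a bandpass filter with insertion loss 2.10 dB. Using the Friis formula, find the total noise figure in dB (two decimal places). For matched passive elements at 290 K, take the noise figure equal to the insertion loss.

1.69 dB

Convert to linear (a loss of L dB is a gain of −L dB): F_i = 10^(NF_i/10), G_i = 10^(G_i,dB/10)
  Stage 1: F_1 = 10^(1.64/10) = 1.459, G_1 = 10^(19.5/10) = 89.13
  Stage 2: F_2 = 10^(2.24/10) = 1.675, G_2 = 10^(11.7/10) = 14.79
  Stage 3: F_3 = 10^(9.14/10) = 8.204, G_3 = 10^(−9.14/10) = 0.1219
  Stage 4: F_4 = 10^(2.10/10) = 1.622, G_4 = 10^(−2.10/10) = 0.6166
Friis cascade:
  F = 1.459 + (1.675 − 1)/89.13 + (8.204 − 1)/1318 + (1.622 − 1)/160.7 = 1.476
NF = 10 log₁₀(1.476) = 1.69 dB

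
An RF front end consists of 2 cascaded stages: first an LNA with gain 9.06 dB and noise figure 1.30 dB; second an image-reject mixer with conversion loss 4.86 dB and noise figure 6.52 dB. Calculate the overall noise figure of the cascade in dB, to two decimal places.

2.51 dB

Convert to linear (a loss of L dB is a gain of −L dB): F_i = 10^(NF_i/10), G_i = 10^(G_i,dB/10)
  Stage 1: F_1 = 10^(1.30/10) = 1.349, G_1 = 10^(9.06/10) = 8.054
  Stage 2: F_2 = 10^(6.52/10) = 4.487, G_2 = 10^(−4.86/10) = 0.3266
Friis cascade:
  F = 1.349 + (4.487 − 1)/8.054 = 1.782
NF = 10 log₁₀(1.782) = 2.51 dB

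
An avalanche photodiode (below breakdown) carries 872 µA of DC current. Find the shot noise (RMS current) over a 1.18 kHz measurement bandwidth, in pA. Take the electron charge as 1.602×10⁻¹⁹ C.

574 pA

I_n = √(2qI·B)
2qI·B = 2 × 1.602×10⁻¹⁹ × 8.72×10⁻⁴ × 1.18×10³ = 3.30×10⁻¹⁹ A²
I_n = √(3.30×10⁻¹⁹) = 5.74×10⁻¹⁰ A = 574 pA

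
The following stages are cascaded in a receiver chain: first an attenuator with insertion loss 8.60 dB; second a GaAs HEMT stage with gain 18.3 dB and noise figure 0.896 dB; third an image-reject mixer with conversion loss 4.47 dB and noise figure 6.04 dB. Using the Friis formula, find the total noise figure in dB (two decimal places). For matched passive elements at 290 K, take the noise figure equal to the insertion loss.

9.65 dB

Convert to linear (a loss of L dB is a gain of −L dB): F_i = 10^(NF_i/10), G_i = 10^(G_i,dB/10)
  Stage 1: F_1 = 10^(8.60/10) = 7.244, G_1 = 10^(−8.60/10) = 0.1380
  Stage 2: F_2 = 10^(0.896/10) = 1.229, G_2 = 10^(18.3/10) = 67.61
  Stage 3: F_3 = 10^(6.04/10) = 4.018, G_3 = 10^(−4.47/10) = 0.3573
Friis cascade:
  F = 7.244 + (1.229 − 1)/0.1380 + (4.018 − 1)/9.333 = 9.228
NF = 10 log₁₀(9.228) = 9.65 dB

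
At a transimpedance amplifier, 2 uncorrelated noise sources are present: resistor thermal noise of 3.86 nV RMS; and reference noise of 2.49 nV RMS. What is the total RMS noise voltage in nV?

Uncorrelated sources add in power (mean-square): V_tot = √(ΣV_i²)
V_tot = √[(3.86×10⁻⁹)² + (2.49×10⁻⁹)²] = 4.59×10⁻⁹ V = 4.59 nV

4.59 nV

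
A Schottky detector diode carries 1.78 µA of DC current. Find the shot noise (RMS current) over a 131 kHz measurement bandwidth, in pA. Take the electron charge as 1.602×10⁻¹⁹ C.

I_n = √(2qI·B)
2qI·B = 2 × 1.602×10⁻¹⁹ × 1.78×10⁻⁶ × 1.31×10⁵ = 7.47×10⁻²⁰ A²
I_n = √(7.47×10⁻²⁰) = 2.73×10⁻¹⁰ A = 273 pA

273 pA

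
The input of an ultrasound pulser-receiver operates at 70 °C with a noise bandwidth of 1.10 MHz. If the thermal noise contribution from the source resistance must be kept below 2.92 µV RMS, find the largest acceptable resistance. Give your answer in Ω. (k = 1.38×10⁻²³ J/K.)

T = 70 °C + 273.15 = 343.15 K
Johnson–Nyquist: V_n = √(4kTRB) ⇒ R = V_n² / (4kTB)
4kTB = 4 × 1.38×10⁻²³ × 343.15 × 1.10×10⁶ = 2.08×10⁻¹⁴
R = (2.92×10⁻⁶)² / 2.08×10⁻¹⁴ = 4.09×10² Ω = 409 Ω

409 Ω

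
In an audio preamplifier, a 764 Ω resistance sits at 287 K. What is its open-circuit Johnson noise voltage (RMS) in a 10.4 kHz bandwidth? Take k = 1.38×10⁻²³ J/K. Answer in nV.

355 nV

V_n = √(4kTRB)
4kTRB = 4 × 1.38×10⁻²³ × 287 × 7.64×10² × 1.04×10⁴ = 1.26×10⁻¹³ V²
V_n = √(1.26×10⁻¹³) = 3.55×10⁻⁷ V = 355 nV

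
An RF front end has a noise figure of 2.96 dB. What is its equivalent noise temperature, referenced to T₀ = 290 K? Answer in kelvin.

F = 10^(2.96/10) = 1.97697
T_e = (F − 1)·T₀ = (1.97697 − 1) × 290 = 283 K

283 K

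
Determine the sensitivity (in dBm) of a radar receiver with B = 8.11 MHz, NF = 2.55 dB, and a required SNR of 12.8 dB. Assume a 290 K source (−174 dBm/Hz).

Sensitivity = −174 + 10 log₁₀(B) + NF + SNR_min
= −174 + 69.09 + 2.55 + 12.8
= −89.56 dBm → −89.6 dBm

−89.6 dBm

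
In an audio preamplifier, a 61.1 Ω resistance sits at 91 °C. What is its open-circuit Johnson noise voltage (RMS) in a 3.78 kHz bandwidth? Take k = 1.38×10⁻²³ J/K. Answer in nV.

68.1 nV

T = 91 °C + 273.15 = 364.15 K
V_n = √(4kTRB)
4kTRB = 4 × 1.38×10⁻²³ × 364.15 × 6.11×10¹ × 3.78×10³ = 4.64×10⁻¹⁵ V²
V_n = √(4.64×10⁻¹⁵) = 6.81×10⁻⁸ V = 68.1 nV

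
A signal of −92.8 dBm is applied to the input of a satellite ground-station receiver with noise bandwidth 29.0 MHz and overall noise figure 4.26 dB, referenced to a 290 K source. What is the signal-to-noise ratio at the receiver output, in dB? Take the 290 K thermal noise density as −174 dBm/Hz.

Noise floor: N = −174 + 10 log₁₀(B) + NF
10 log₁₀(2.90×10⁷) = 74.62 dB
N = −174 + 74.62 + 4.26 = −95.12 dBm
SNR = P_sig − N = −92.8 − (−95.12) = 2.32 dB → 2.3 dB

2.3 dB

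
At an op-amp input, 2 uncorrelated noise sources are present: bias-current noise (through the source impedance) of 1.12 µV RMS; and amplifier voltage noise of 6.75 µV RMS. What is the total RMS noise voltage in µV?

Uncorrelated sources add in power (mean-square): V_tot = √(ΣV_i²)
V_tot = √[(1.12×10⁻⁶)² + (6.75×10⁻⁶)²] = 6.84×10⁻⁶ V = 6.84 µV

6.84 µV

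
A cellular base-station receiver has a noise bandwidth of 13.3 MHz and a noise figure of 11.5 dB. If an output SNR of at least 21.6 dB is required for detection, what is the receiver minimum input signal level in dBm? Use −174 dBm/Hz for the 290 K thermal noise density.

−69.7 dBm

Sensitivity = −174 + 10 log₁₀(B) + NF + SNR_min
= −174 + 71.24 + 11.5 + 21.6
= −69.66 dBm → −69.7 dBm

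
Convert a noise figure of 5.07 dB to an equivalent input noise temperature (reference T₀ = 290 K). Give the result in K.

642 K

F = 10^(5.07/10) = 3.21366
T_e = (F − 1)·T₀ = (3.21366 − 1) × 290 = 642 K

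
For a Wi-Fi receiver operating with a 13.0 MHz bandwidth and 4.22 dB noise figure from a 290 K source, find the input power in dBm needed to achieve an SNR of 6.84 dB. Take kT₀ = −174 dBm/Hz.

Sensitivity = −174 + 10 log₁₀(B) + NF + SNR_min
= −174 + 71.14 + 4.22 + 6.84
= −91.80 dBm → −91.8 dBm

−91.8 dBm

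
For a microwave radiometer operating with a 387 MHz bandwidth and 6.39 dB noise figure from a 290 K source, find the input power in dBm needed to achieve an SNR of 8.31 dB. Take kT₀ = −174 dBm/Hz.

Sensitivity = −174 + 10 log₁₀(B) + NF + SNR_min
= −174 + 85.88 + 6.39 + 8.31
= −73.42 dBm → −73.4 dBm

−73.4 dBm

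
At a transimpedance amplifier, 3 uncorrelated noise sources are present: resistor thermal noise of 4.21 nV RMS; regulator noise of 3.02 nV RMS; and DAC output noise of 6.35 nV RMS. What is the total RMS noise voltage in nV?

8.20 nV

Uncorrelated sources add in power (mean-square): V_tot = √(ΣV_i²)
V_tot = √[(4.21×10⁻⁹)² + (3.02×10⁻⁹)² + (6.35×10⁻⁹)²] = 8.20×10⁻⁹ V = 8.20 nV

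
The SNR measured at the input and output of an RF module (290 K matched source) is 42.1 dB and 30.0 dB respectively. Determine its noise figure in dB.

NF (dB) = SNR_in(dB) − SNR_out(dB) when the source is at T₀
NF = 42.1 − 30.0 = 12.1 dB

12.1 dB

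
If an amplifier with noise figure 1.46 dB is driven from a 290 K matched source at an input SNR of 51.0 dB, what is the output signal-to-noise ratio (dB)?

By definition F = SNR_in/SNR_out, so in dB: SNR_out = SNR_in − NF
SNR_out = 51.0 − 1.46 = 49.54 dB

49.54 dB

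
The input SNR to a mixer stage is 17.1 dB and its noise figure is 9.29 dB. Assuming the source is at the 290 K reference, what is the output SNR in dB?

By definition F = SNR_in/SNR_out, so in dB: SNR_out = SNR_in − NF
SNR_out = 17.1 − 9.29 = 7.81 dB

7.81 dB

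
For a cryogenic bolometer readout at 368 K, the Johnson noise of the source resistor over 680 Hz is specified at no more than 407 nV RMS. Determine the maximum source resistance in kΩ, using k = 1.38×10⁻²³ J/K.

12.0 kΩ

Johnson–Nyquist: V_n = √(4kTRB) ⇒ R = V_n² / (4kTB)
4kTB = 4 × 1.38×10⁻²³ × 368 × 6.80×10² = 1.38×10⁻¹⁷
R = (4.07×10⁻⁷)² / 1.38×10⁻¹⁷ = 1.20×10⁴ Ω = 12.0 kΩ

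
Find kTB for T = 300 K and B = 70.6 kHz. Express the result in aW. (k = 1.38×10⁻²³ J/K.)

P_n = kTB = 1.38×10⁻²³ × 300 × 7.06×10⁴ = 2.92×10⁻¹⁶ W = 292 aW

292 aW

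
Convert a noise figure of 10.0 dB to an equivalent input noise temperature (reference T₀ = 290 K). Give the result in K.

2610 K

F = 10^(10.0/10) = 10
T_e = (F − 1)·T₀ = (10 − 1) × 290 = 2610 K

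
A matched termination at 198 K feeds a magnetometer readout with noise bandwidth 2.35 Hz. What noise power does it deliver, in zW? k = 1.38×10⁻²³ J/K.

P_n = kTB = 1.38×10⁻²³ × 198 × 2.35×10⁰ = 6.42×10⁻²¹ W = 6.42 zW

6.42 zW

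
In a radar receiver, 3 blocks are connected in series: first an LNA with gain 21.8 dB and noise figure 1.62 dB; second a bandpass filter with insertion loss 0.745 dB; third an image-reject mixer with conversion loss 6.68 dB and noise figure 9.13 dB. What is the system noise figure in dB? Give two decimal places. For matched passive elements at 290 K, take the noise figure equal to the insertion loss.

Convert to linear (a loss of L dB is a gain of −L dB): F_i = 10^(NF_i/10), G_i = 10^(G_i,dB/10)
  Stage 1: F_1 = 10^(1.62/10) = 1.452, G_1 = 10^(21.8/10) = 151.4
  Stage 2: F_2 = 10^(0.745/10) = 1.187, G_2 = 10^(−0.745/10) = 0.8424
  Stage 3: F_3 = 10^(9.13/10) = 8.185, G_3 = 10^(−6.68/10) = 0.2148
Friis cascade:
  F = 1.452 + (1.187 − 1)/151.4 + (8.185 − 1)/127.5 = 1.510
NF = 10 log₁₀(1.510) = 1.79 dB

1.79 dB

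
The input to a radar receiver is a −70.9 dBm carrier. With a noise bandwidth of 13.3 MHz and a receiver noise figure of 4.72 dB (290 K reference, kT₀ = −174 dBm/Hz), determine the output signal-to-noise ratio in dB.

27.1 dB

Noise floor: N = −174 + 10 log₁₀(B) + NF
10 log₁₀(1.33×10⁷) = 71.24 dB
N = −174 + 71.24 + 4.72 = −98.04 dBm
SNR = P_sig − N = −70.9 − (−98.04) = 27.14 dB → 27.1 dB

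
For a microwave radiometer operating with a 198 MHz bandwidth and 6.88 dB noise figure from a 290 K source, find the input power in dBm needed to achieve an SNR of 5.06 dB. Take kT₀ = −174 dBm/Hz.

−79.1 dBm

Sensitivity = −174 + 10 log₁₀(B) + NF + SNR_min
= −174 + 82.97 + 6.88 + 5.06
= −79.09 dBm → −79.1 dBm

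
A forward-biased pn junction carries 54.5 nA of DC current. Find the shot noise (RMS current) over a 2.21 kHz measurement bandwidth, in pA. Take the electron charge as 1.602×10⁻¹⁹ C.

I_n = √(2qI·B)
2qI·B = 2 × 1.602×10⁻¹⁹ × 5.45×10⁻⁸ × 2.21×10³ = 3.86×10⁻²³ A²
I_n = √(3.86×10⁻²³) = 6.21×10⁻¹² A = 6.21 pA

6.21 pA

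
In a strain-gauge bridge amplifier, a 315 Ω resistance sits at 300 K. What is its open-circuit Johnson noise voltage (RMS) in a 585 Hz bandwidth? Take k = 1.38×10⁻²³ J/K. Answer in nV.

V_n = √(4kTRB)
4kTRB = 4 × 1.38×10⁻²³ × 300 × 3.15×10² × 5.85×10² = 3.05×10⁻¹⁵ V²
V_n = √(3.05×10⁻¹⁵) = 5.52×10⁻⁸ V = 55.2 nV

55.2 nV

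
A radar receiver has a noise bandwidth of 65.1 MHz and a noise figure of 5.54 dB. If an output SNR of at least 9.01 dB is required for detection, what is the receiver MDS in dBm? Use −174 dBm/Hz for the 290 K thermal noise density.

Sensitivity = −174 + 10 log₁₀(B) + NF + SNR_min
= −174 + 78.14 + 5.54 + 9.01
= −81.31 dBm → −81.3 dBm

−81.3 dBm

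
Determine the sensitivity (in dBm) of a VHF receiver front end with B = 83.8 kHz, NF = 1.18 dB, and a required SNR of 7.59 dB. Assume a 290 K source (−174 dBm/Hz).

−116.0 dBm

Sensitivity = −174 + 10 log₁₀(B) + NF + SNR_min
= −174 + 49.23 + 1.18 + 7.59
= −116.00 dBm → −116.0 dBm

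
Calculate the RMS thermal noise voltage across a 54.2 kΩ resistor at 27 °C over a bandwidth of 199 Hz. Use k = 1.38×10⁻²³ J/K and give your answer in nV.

T = 27 °C + 273.15 = 300.15 K
V_n = √(4kTRB)
4kTRB = 4 × 1.38×10⁻²³ × 300.15 × 5.42×10⁴ × 1.99×10² = 1.79×10⁻¹³ V²
V_n = √(1.79×10⁻¹³) = 4.23×10⁻⁷ V = 423 nV

423 nV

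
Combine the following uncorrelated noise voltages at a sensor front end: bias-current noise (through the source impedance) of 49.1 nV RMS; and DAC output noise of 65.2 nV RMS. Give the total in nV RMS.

Uncorrelated sources add in power (mean-square): V_tot = √(ΣV_i²)
V_tot = √[(4.91×10⁻⁸)² + (6.52×10⁻⁸)²] = 8.16×10⁻⁸ V = 81.6 nV

81.6 nV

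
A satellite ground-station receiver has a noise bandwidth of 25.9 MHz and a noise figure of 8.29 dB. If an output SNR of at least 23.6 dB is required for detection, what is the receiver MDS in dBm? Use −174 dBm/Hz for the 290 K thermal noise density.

−68.0 dBm

Sensitivity = −174 + 10 log₁₀(B) + NF + SNR_min
= −174 + 74.13 + 8.29 + 23.6
= −67.98 dBm → −68.0 dBm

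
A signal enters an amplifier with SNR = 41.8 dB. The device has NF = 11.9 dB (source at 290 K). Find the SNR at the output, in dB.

29.9 dB

By definition F = SNR_in/SNR_out, so in dB: SNR_out = SNR_in − NF
SNR_out = 41.8 − 11.9 = 29.9 dB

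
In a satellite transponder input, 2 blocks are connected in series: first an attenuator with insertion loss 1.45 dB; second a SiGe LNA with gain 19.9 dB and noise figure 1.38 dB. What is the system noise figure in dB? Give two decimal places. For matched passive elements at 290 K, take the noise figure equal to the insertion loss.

2.83 dB

Convert to linear (a loss of L dB is a gain of −L dB): F_i = 10^(NF_i/10), G_i = 10^(G_i,dB/10)
  Stage 1: F_1 = 10^(1.45/10) = 1.396, G_1 = 10^(−1.45/10) = 0.7161
  Stage 2: F_2 = 10^(1.38/10) = 1.374, G_2 = 10^(19.9/10) = 97.72
Friis cascade:
  F = 1.396 + (1.374 − 1)/0.7161 = 1.919
NF = 10 log₁₀(1.919) = 2.83 dB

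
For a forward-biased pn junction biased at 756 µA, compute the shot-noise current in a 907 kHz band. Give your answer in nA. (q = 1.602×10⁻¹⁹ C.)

I_n = √(2qI·B)
2qI·B = 2 × 1.602×10⁻¹⁹ × 7.56×10⁻⁴ × 9.07×10⁵ = 2.20×10⁻¹⁶ A²
I_n = √(2.20×10⁻¹⁶) = 1.48×10⁻⁸ A = 14.8 nA

14.8 nA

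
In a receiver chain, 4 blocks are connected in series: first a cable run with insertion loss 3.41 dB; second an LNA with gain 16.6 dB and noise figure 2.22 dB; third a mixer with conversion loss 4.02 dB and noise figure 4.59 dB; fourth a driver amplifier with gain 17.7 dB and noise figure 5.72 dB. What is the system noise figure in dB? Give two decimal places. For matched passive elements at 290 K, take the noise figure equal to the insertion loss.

6.10 dB

Convert to linear (a loss of L dB is a gain of −L dB): F_i = 10^(NF_i/10), G_i = 10^(G_i,dB/10)
  Stage 1: F_1 = 10^(3.41/10) = 2.193, G_1 = 10^(−3.41/10) = 0.4560
  Stage 2: F_2 = 10^(2.22/10) = 1.667, G_2 = 10^(16.6/10) = 45.71
  Stage 3: F_3 = 10^(4.59/10) = 2.877, G_3 = 10^(−4.02/10) = 0.3963
  Stage 4: F_4 = 10^(5.72/10) = 3.733, G_4 = 10^(17.7/10) = 58.88
Friis cascade:
  F = 2.193 + (1.667 − 1)/0.4560 + (2.877 − 1)/20.84 + (3.733 − 1)/8.260 = 4.077
NF = 10 log₁₀(4.077) = 6.10 dB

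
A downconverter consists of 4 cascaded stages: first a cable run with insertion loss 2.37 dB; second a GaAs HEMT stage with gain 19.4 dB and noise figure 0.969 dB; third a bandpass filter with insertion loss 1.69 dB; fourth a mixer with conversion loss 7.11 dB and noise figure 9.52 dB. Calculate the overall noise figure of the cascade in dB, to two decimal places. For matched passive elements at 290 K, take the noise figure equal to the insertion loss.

Convert to linear (a loss of L dB is a gain of −L dB): F_i = 10^(NF_i/10), G_i = 10^(G_i,dB/10)
  Stage 1: F_1 = 10^(2.37/10) = 1.726, G_1 = 10^(−2.37/10) = 0.5794
  Stage 2: F_2 = 10^(0.969/10) = 1.250, G_2 = 10^(19.4/10) = 87.10
  Stage 3: F_3 = 10^(1.69/10) = 1.476, G_3 = 10^(−1.69/10) = 0.6776
  Stage 4: F_4 = 10^(9.52/10) = 8.954, G_4 = 10^(−7.11/10) = 0.1945
Friis cascade:
  F = 1.726 + (1.250 − 1)/0.5794 + (1.476 − 1)/50.47 + (8.954 − 1)/34.20 = 2.399
NF = 10 log₁₀(2.399) = 3.80 dB

3.80 dB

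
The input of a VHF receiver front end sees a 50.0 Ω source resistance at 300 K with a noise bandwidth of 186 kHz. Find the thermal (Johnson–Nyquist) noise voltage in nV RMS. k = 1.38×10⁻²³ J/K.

392 nV

V_n = √(4kTRB)
4kTRB = 4 × 1.38×10⁻²³ × 300 × 5.00×10¹ × 1.86×10⁵ = 1.54×10⁻¹³ V²
V_n = √(1.54×10⁻¹³) = 3.92×10⁻⁷ V = 392 nV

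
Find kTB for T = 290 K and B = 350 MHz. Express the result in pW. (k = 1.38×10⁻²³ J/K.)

P_n = kTB = 1.38×10⁻²³ × 290 × 3.50×10⁸ = 1.40×10⁻¹² W = 1.40 pW

1.40 pW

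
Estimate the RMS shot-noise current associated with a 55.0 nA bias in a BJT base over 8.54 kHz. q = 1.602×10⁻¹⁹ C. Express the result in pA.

I_n = √(2qI·B)
2qI·B = 2 × 1.602×10⁻¹⁹ × 5.50×10⁻⁸ × 8.54×10³ = 1.50×10⁻²² A²
I_n = √(1.50×10⁻²²) = 1.23×10⁻¹¹ A = 12.3 pA

12.3 pA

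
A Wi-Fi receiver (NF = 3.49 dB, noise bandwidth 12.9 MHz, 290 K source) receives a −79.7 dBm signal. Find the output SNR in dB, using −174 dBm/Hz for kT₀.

19.7 dB

Noise floor: N = −174 + 10 log₁₀(B) + NF
10 log₁₀(1.29×10⁷) = 71.11 dB
N = −174 + 71.11 + 3.49 = −99.40 dBm
SNR = P_sig − N = −79.7 − (−99.40) = 19.70 dB → 19.7 dB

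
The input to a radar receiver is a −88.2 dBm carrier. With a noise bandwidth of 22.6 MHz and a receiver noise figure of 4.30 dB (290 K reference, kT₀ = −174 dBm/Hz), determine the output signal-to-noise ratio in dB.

8.0 dB

Noise floor: N = −174 + 10 log₁₀(B) + NF
10 log₁₀(2.26×10⁷) = 73.54 dB
N = −174 + 73.54 + 4.30 = −96.16 dBm
SNR = P_sig − N = −88.2 − (−96.16) = 7.96 dB → 8.0 dB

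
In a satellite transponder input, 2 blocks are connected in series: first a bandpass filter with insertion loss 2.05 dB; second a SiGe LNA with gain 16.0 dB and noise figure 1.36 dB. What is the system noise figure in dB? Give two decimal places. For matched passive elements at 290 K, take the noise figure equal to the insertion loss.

Convert to linear (a loss of L dB is a gain of −L dB): F_i = 10^(NF_i/10), G_i = 10^(G_i,dB/10)
  Stage 1: F_1 = 10^(2.05/10) = 1.603, G_1 = 10^(−2.05/10) = 0.6237
  Stage 2: F_2 = 10^(1.36/10) = 1.368, G_2 = 10^(16.0/10) = 39.81
Friis cascade:
  F = 1.603 + (1.368 − 1)/0.6237 = 2.193
NF = 10 log₁₀(2.193) = 3.41 dB

3.41 dB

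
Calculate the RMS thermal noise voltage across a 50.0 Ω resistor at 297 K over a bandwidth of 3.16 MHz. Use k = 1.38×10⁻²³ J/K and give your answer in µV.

V_n = √(4kTRB)
4kTRB = 4 × 1.38×10⁻²³ × 297 × 5.00×10¹ × 3.16×10⁶ = 2.59×10⁻¹² V²
V_n = √(2.59×10⁻¹²) = 1.61×10⁻⁶ V = 1.61 µV

1.61 µV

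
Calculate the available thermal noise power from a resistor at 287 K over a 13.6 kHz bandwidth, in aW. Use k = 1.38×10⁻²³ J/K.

P_n = kTB = 1.38×10⁻²³ × 287 × 1.36×10⁴ = 5.39×10⁻¹⁷ W = 53.9 aW

53.9 aW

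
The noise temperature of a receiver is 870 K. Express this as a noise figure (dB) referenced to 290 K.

F = 1 + T_e/T₀ = 1 + 870/290 = 4
NF = 10 log₁₀(4) = 6.02 dB

6.02 dB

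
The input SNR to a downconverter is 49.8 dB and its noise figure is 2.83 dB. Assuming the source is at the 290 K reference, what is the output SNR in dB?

By definition F = SNR_in/SNR_out, so in dB: SNR_out = SNR_in − NF
SNR_out = 49.8 − 2.83 = 46.97 dB

46.97 dB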